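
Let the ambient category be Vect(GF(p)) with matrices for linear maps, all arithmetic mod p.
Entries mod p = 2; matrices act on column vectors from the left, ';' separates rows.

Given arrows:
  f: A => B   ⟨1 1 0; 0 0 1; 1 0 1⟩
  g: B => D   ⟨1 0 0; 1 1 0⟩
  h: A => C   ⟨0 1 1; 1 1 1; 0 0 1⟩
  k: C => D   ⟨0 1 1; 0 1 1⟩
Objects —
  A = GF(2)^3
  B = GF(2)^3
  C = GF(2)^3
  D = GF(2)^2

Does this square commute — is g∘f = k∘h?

1) trace f;g:
  e0=[1,0,0] f=>[1,0,1] g=>[1,1]
  e1=[0,1,0] f=>[1,0,0] g=>[1,1]
  e2=[0,0,1] f=>[0,1,1] g=>[0,1]
  composite₁ = ⟨1 1 0; 1 1 1⟩
2) trace h;k:
  e0=[1,0,0] h=>[0,1,0] k=>[1,1]
  e1=[0,1,0] h=>[1,1,0] k=>[1,1]
  e2=[0,0,1] h=>[1,1,1] k=>[0,0]
  composite₂ = ⟨1 1 0; 1 1 0⟩
Equal? distinct morphisms ✗

Answer: DOES NOT COMMUTE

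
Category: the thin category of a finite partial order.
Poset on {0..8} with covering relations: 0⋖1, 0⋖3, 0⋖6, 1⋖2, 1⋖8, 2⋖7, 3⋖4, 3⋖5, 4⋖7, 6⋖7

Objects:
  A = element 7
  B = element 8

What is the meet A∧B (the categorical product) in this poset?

Answer: A∧B = 1

Derivation:
{x : x<=A ∧ x<=B} = {0,1}  (A=7, B=8)
  0 <= 1
  1 <= 1
glb = 1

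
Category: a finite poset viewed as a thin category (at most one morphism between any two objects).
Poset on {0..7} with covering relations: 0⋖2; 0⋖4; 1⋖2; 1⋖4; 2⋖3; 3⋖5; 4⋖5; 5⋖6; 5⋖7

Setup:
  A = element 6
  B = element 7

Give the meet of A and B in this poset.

Answer: A∧B = 5

Trace:
Common predecessors of 6,7: {0,1,2,3,4,5}
  0 ⊑ 5
  1 ⊑ 5
  2 ⊑ 5
  3 ⊑ 5
  4 ⊑ 5
  5 ⊑ 5
glb = 5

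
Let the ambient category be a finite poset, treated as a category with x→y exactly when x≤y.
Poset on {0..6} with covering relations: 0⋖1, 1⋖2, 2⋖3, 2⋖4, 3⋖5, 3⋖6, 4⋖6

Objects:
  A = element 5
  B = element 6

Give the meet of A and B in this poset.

Common predecessors of 5,6: {0,1,2,3}
  0 ⊑ 3
  1 ⊑ 3
  2 ⊑ 3
  3 ⊑ 3
glb = 3

Answer: A∧B = 3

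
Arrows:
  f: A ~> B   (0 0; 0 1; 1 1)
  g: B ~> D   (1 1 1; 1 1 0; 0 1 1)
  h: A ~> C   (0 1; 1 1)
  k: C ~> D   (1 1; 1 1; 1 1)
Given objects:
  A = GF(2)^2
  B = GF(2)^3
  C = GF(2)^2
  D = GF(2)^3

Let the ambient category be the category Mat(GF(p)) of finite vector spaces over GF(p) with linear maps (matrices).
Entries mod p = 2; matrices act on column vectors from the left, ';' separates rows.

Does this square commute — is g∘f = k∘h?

Along f;g (path 1):
  e0=[1,0] f~>[0,0,1] g~>[1,0,1]
  e1=[0,1] f~>[0,1,1] g~>[0,1,0]
  ⟦path⟧₁ = (1 0; 0 1; 1 0)
Along h;k (path 2):
  e0=[1,0] h~>[0,1] k~>[1,1,1]
  e1=[0,1] h~>[1,1] k~>[0,0,0]
  ⟦path⟧₂ = (1 0; 1 0; 1 0)
Equal? distinct morphisms ✗

Answer: DOES NOT COMMUTE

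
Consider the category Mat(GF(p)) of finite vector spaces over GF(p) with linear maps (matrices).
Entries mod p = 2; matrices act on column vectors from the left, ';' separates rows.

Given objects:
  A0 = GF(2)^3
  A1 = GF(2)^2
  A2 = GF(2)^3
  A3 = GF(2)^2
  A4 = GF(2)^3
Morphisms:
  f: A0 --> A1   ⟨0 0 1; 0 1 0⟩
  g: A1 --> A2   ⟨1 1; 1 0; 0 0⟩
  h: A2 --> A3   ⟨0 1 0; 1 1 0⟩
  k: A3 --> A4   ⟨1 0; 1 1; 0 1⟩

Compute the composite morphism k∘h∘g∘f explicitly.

Answer: ⟨0 0 1; 0 1 1; 0 1 0⟩

Work:
  e0=(1,0,0) f-->(0,0) g-->(0,0,0) h-->(0,0) k-->(0,0,0)
  e1=(0,1,0) f-->(0,1) g-->(1,0,0) h-->(0,1) k-->(0,1,1)
  e2=(0,0,1) f-->(1,0) g-->(1,1,0) h-->(1,0) k-->(1,1,0)
result: ⟨0 0 1; 0 1 1; 0 1 0⟩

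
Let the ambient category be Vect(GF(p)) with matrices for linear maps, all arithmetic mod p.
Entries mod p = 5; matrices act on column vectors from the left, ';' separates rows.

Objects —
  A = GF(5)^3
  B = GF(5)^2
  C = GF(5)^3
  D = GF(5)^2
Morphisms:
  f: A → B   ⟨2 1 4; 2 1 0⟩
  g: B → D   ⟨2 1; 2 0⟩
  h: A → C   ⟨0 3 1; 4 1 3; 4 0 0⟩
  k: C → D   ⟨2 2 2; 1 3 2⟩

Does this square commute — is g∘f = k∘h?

1) trace f;g:
  e0=(1,0,0) f→(2,2) g→(1,4)
  e1=(0,1,0) f→(1,1) g→(3,2)
  e2=(0,0,1) f→(4,0) g→(3,3)
  composite₁ = ⟨1 3 3; 4 2 3⟩
2) trace h;k:
  e0=(1,0,0) h→(0,4,4) k→(1,0)
  e1=(0,1,0) h→(3,1,0) k→(3,1)
  e2=(0,0,1) h→(1,3,0) k→(3,0)
  composite₂ = ⟨1 3 3; 0 1 0⟩
Equal? NO — does not commute

Answer: DOES NOT COMMUTE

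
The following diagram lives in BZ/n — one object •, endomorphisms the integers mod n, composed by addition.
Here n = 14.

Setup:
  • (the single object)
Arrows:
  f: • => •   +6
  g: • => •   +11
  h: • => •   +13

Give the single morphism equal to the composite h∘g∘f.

  0 +6≡6 +11≡3 +13≡2  (mod 14)
composite: +2

Answer: +2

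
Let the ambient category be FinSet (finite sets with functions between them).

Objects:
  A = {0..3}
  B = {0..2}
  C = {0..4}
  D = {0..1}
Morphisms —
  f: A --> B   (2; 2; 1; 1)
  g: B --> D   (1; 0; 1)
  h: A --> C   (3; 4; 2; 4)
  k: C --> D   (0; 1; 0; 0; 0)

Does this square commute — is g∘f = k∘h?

1) trace f;g:
  0 f-->2 g-->1
  1 f-->2 g-->1
  2 f-->1 g-->0
  3 f-->1 g-->0
  ⟦path⟧₁ = (1; 1; 0; 0)
2) trace h;k:
  0 h-->3 k-->0
  1 h-->4 k-->0
  2 h-->2 k-->0
  3 h-->4 k-->0
  ⟦path⟧₂ = (0; 0; 0; 0)
Equal? differ; not commutative

Answer: DOES NOT COMMUTE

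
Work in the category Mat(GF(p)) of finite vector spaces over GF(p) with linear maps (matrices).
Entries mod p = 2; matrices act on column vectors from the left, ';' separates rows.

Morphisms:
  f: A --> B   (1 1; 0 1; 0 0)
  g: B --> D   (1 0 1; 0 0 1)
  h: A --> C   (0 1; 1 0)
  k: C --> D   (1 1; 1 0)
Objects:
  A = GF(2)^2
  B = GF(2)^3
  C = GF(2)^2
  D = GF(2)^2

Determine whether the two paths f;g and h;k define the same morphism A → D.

1) trace f;g:
  e0=⟨1,0⟩ f-->⟨1,0,0⟩ g-->⟨1,0⟩
  e1=⟨0,1⟩ f-->⟨1,1,0⟩ g-->⟨1,0⟩
  result₁ = (1 1; 0 0)
2) trace h;k:
  e0=⟨1,0⟩ h-->⟨0,1⟩ k-->⟨1,0⟩
  e1=⟨0,1⟩ h-->⟨1,0⟩ k-->⟨1,1⟩
  result₂ = (1 1; 0 1)
Equal? differ; not commutative

Answer: DOES NOT COMMUTE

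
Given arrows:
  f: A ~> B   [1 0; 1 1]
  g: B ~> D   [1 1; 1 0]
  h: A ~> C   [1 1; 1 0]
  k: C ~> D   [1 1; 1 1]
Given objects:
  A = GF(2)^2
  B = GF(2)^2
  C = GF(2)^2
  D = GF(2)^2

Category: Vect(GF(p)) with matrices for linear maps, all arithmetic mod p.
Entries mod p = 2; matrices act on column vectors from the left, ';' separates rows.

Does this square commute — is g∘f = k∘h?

Answer: DOES NOT COMMUTE

Derivation:
Path 1 = f;g:
  e0=[1,0] f~>[1,1] g~>[0,1]
  e1=[0,1] f~>[0,1] g~>[1,0]
  composite₁ = [0 1; 1 0]
Path 2 = h;k:
  e0=[1,0] h~>[1,1] k~>[0,0]
  e1=[0,1] h~>[1,0] k~>[1,1]
  composite₂ = [0 1; 0 1]
Equal? NO — does not commute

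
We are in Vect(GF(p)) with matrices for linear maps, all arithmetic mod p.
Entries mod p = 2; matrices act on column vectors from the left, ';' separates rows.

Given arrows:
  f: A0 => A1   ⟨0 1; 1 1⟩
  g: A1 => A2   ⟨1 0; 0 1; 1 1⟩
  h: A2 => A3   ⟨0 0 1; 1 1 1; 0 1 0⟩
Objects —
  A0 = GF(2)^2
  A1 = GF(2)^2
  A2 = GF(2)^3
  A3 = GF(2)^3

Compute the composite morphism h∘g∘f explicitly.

  e0=[1,0] f=>[0,1] g=>[0,1,1] h=>[1,0,1]
  e1=[0,1] f=>[1,1] g=>[1,1,0] h=>[0,0,1]
result: ⟨1 0; 0 0; 1 1⟩

Answer: ⟨1 0; 0 0; 1 1⟩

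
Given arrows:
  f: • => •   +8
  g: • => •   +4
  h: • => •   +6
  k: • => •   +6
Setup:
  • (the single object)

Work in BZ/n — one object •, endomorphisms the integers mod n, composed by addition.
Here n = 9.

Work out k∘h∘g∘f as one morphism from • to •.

Answer: +6

Derivation:
  0 +8≡8 +4≡3 +6≡0 +6≡6  (mod 9)
result: +6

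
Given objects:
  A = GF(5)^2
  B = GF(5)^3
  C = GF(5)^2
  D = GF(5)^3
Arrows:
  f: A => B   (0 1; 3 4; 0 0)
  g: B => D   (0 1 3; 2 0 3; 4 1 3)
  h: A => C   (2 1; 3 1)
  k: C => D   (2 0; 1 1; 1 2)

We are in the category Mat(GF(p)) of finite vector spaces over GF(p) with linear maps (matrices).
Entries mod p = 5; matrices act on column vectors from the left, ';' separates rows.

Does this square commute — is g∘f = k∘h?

Answer: DOES NOT COMMUTE

Work:
Along f;g (path 1):
  e0=[1,0] f=>[0,3,0] g=>[3,0,3]
  e1=[0,1] f=>[1,4,0] g=>[4,2,3]
  composite₁ = (3 4; 0 2; 3 3)
Along h;k (path 2):
  e0=[1,0] h=>[2,3] k=>[4,0,3]
  e1=[0,1] h=>[1,1] k=>[2,2,3]
  composite₂ = (4 2; 0 2; 3 3)
Equal? NO — does not commute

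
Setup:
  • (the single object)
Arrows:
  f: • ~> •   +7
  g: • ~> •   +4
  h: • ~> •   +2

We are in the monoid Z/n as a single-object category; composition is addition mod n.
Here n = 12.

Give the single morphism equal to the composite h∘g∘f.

  0 +7≡7 +4≡11 +2≡1  (mod 12)
result: +1

Answer: +1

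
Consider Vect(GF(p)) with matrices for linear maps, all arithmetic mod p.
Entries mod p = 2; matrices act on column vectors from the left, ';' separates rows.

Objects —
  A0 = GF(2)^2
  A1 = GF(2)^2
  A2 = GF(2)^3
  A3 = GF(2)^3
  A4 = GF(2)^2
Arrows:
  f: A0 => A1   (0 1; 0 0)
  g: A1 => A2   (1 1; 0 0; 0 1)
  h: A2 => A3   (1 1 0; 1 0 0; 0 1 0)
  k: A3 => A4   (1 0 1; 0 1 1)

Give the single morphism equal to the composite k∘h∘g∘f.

Answer: (0 1; 0 1)

Trace:
  e0=⟨1,0⟩ f=>⟨0,0⟩ g=>⟨0,0,0⟩ h=>⟨0,0,0⟩ k=>⟨0,0⟩
  e1=⟨0,1⟩ f=>⟨1,0⟩ g=>⟨1,0,0⟩ h=>⟨1,1,0⟩ k=>⟨1,1⟩
result: (0 1; 0 1)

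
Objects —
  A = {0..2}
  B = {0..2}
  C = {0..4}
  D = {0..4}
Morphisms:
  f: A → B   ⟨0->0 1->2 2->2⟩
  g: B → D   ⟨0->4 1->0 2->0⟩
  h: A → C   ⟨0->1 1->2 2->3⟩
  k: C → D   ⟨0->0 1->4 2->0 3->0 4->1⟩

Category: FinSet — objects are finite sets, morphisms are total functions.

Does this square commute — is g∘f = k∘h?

Along f;g (path 1):
  0 f→0 g→4
  1 f→2 g→0
  2 f→2 g→0
  ⟦path⟧₁ = ⟨0->4 1->0 2->0⟩
Along h;k (path 2):
  0 h→1 k→4
  1 h→2 k→0
  2 h→3 k→0
  ⟦path⟧₂ = ⟨0->4 1->0 2->0⟩
Equal? YES — commutes

Answer: COMMUTES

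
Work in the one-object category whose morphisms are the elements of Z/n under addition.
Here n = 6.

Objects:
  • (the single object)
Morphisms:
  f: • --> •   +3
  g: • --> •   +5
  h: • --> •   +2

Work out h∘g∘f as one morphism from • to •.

Answer: +4

Derivation:
  0 +3≡3 +5≡2 +2≡4  (mod 6)
⟦path⟧: +4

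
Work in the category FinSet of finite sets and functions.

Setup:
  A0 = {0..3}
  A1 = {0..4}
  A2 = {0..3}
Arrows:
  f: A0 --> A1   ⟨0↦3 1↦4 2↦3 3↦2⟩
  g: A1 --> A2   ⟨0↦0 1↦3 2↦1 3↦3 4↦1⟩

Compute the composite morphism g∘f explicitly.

Answer: ⟨0↦3 1↦1 2↦3 3↦1⟩

Derivation:
  0 f-->3 g-->3
  1 f-->4 g-->1
  2 f-->3 g-->3
  3 f-->2 g-->1
composite: ⟨0↦3 1↦1 2↦3 3↦1⟩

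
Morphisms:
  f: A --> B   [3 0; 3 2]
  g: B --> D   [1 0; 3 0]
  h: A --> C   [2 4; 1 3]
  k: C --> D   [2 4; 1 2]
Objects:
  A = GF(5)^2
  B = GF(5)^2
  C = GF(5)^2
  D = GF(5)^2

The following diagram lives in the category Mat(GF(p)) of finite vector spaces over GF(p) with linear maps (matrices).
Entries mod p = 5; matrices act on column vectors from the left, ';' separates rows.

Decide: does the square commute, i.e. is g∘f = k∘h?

Along f;g (path 1):
  e0=⟨1,0⟩ f-->⟨3,3⟩ g-->⟨3,4⟩
  e1=⟨0,1⟩ f-->⟨0,2⟩ g-->⟨0,0⟩
  result₁ = [3 0; 4 0]
Along h;k (path 2):
  e0=⟨1,0⟩ h-->⟨2,1⟩ k-->⟨3,4⟩
  e1=⟨0,1⟩ h-->⟨4,3⟩ k-->⟨0,0⟩
  result₂ = [3 0; 4 0]
Equal? YES — commutes

Answer: COMMUTES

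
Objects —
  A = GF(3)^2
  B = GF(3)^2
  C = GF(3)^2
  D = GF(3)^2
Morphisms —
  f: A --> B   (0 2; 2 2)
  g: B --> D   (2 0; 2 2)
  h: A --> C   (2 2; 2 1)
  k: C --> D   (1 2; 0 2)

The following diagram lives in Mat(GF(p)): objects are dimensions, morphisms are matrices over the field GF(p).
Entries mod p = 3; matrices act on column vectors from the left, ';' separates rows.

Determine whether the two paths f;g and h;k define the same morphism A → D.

Along f;g (path 1):
  e0=(1,0) f-->(0,2) g-->(0,1)
  e1=(0,1) f-->(2,2) g-->(1,2)
  ⟦path⟧₁ = (0 1; 1 2)
Along h;k (path 2):
  e0=(1,0) h-->(2,2) k-->(0,1)
  e1=(0,1) h-->(2,1) k-->(1,2)
  ⟦path⟧₂ = (0 1; 1 2)
Equal? YES — commutes

Answer: COMMUTES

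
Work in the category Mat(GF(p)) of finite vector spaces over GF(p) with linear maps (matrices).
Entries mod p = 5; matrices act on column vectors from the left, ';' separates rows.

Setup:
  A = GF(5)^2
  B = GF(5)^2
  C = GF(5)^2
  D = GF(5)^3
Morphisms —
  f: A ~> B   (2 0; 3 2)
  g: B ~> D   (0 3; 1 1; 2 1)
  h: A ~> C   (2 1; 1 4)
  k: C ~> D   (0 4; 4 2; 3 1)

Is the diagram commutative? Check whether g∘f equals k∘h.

Answer: COMMUTES

Work:
1) trace f;g:
  e0=[1,0] f~>[2,3] g~>[4,0,2]
  e1=[0,1] f~>[0,2] g~>[1,2,2]
  composite₁ = (4 1; 0 2; 2 2)
2) trace h;k:
  e0=[1,0] h~>[2,1] k~>[4,0,2]
  e1=[0,1] h~>[1,4] k~>[1,2,2]
  composite₂ = (4 1; 0 2; 2 2)
Equal? same morphism ✓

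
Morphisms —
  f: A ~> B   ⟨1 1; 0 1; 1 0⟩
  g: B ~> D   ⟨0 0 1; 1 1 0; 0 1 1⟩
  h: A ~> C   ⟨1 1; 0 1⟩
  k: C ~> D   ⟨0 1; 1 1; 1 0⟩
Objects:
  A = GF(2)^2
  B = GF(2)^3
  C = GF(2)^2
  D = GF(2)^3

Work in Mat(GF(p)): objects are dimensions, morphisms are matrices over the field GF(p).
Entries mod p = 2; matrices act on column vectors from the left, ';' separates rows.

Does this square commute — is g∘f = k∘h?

Path 1 = f;g:
  e0=[1,0] f~>[1,0,1] g~>[1,1,1]
  e1=[0,1] f~>[1,1,0] g~>[0,0,1]
  ⟦path⟧₁ = ⟨1 0; 1 0; 1 1⟩
Path 2 = h;k:
  e0=[1,0] h~>[1,0] k~>[0,1,1]
  e1=[0,1] h~>[1,1] k~>[1,0,1]
  ⟦path⟧₂ = ⟨0 1; 1 0; 1 1⟩
Equal? distinct morphisms ✗

Answer: DOES NOT COMMUTE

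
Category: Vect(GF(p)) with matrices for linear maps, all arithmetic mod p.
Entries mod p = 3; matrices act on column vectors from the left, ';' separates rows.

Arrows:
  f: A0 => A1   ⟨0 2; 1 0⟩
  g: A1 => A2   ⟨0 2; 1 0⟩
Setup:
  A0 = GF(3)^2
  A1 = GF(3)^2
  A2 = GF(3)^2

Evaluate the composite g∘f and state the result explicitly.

Answer: ⟨2 0; 0 2⟩

Trace:
  e0=[1,0] f=>[0,1] g=>[2,0]
  e1=[0,1] f=>[2,0] g=>[0,2]
⟦path⟧: ⟨2 0; 0 2⟩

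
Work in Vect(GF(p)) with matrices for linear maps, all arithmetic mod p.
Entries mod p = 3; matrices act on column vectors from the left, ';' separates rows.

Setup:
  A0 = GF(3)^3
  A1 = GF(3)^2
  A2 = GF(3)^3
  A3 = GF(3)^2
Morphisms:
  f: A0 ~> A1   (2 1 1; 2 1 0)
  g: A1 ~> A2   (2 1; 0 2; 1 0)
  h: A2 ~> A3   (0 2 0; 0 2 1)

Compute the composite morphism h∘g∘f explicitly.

  e0=⟨1,0,0⟩ f~>⟨2,2⟩ g~>⟨0,1,2⟩ h~>⟨2,1⟩
  e1=⟨0,1,0⟩ f~>⟨1,1⟩ g~>⟨0,2,1⟩ h~>⟨1,2⟩
  e2=⟨0,0,1⟩ f~>⟨1,0⟩ g~>⟨2,0,1⟩ h~>⟨0,1⟩
⟦path⟧: (2 1 0; 1 2 1)

Answer: (2 1 0; 1 2 1)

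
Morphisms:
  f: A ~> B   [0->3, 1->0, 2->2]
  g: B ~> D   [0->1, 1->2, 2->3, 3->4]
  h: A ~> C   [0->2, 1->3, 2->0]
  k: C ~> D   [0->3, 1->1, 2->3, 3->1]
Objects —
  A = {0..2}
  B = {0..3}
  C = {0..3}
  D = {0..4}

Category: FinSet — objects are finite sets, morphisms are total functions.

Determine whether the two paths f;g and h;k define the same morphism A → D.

Answer: DOES NOT COMMUTE

Derivation:
Path 1 = f;g:
  0 f~>3 g~>4
  1 f~>0 g~>1
  2 f~>2 g~>3
  result₁ = [0->4, 1->1, 2->3]
Path 2 = h;k:
  0 h~>2 k~>3
  1 h~>3 k~>1
  2 h~>0 k~>3
  result₂ = [0->3, 1->1, 2->3]
Equal? distinct morphisms ✗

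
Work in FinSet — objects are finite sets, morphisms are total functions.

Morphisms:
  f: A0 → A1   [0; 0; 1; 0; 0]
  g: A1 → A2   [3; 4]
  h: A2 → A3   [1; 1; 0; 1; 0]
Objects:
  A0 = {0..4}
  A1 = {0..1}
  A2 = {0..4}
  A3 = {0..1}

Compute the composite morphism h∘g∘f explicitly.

Answer: [1; 1; 0; 1; 1]

Derivation:
  0 f→0 g→3 h→1
  1 f→0 g→3 h→1
  2 f→1 g→4 h→0
  3 f→0 g→3 h→1
  4 f→0 g→3 h→1
⟦path⟧: [1; 1; 0; 1; 1]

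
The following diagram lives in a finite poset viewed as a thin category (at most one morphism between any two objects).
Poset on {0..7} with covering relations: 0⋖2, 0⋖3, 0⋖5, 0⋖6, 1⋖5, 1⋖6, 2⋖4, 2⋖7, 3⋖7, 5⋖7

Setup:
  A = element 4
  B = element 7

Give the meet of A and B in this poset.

Lower bounds of A=4 and B=7: {0,2}
  0 ⊑ 2
  2 ⊑ 2
glb = 2

Answer: A∧B = 2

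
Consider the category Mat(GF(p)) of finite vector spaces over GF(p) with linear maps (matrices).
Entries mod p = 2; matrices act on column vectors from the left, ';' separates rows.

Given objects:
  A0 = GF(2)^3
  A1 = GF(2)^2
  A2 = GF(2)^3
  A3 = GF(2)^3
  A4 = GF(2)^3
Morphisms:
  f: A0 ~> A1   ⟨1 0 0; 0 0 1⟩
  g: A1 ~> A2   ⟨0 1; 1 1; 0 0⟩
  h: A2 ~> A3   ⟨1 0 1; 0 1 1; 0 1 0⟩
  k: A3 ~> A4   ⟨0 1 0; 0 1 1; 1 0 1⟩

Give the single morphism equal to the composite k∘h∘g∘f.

  e0=(1,0,0) f~>(1,0) g~>(0,1,0) h~>(0,1,1) k~>(1,0,1)
  e1=(0,1,0) f~>(0,0) g~>(0,0,0) h~>(0,0,0) k~>(0,0,0)
  e2=(0,0,1) f~>(0,1) g~>(1,1,0) h~>(1,1,1) k~>(1,0,0)
composite: ⟨1 0 1; 0 0 0; 1 0 0⟩

Answer: ⟨1 0 1; 0 0 0; 1 0 0⟩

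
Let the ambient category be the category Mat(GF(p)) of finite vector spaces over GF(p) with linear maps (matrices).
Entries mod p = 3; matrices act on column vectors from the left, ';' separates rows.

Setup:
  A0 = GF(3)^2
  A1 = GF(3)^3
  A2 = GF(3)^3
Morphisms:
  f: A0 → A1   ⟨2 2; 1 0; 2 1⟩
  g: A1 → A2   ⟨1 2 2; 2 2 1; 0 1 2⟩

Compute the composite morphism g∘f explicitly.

  e0=[1,0] f→[2,1,2] g→[2,2,2]
  e1=[0,1] f→[2,0,1] g→[1,2,2]
composite: ⟨2 1; 2 2; 2 2⟩

Answer: ⟨2 1; 2 2; 2 2⟩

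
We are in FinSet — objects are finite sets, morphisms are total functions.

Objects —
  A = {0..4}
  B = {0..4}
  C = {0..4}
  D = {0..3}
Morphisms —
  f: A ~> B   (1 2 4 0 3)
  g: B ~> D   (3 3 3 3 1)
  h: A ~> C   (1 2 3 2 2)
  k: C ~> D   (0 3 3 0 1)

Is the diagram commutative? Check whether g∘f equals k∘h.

Answer: DOES NOT COMMUTE

Derivation:
Path 1 = f;g:
  0 f~>1 g~>3
  1 f~>2 g~>3
  2 f~>4 g~>1
  3 f~>0 g~>3
  4 f~>3 g~>3
  composite₁ = (3 3 1 3 3)
Path 2 = h;k:
  0 h~>1 k~>3
  1 h~>2 k~>3
  2 h~>3 k~>0
  3 h~>2 k~>3
  4 h~>2 k~>3
  composite₂ = (3 3 0 3 3)
Equal? differ; not commutative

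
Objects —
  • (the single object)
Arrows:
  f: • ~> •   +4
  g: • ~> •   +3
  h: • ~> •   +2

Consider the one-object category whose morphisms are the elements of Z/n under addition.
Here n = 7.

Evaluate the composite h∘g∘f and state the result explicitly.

Answer: +2

Trace:
  0 +4≡4 +3≡0 +2≡2  (mod 7)
composite: +2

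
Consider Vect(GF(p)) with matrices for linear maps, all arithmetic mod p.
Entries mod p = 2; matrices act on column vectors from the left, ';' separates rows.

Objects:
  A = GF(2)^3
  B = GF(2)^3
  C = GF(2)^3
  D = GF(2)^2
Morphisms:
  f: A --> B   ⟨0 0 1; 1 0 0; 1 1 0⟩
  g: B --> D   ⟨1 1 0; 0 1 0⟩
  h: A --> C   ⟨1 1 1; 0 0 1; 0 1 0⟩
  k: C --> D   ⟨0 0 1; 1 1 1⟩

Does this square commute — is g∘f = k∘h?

Answer: DOES NOT COMMUTE

Derivation:
Along f;g (path 1):
  e0=[1,0,0] f-->[0,1,1] g-->[1,1]
  e1=[0,1,0] f-->[0,0,1] g-->[0,0]
  e2=[0,0,1] f-->[1,0,0] g-->[1,0]
  composite₁ = ⟨1 0 1; 1 0 0⟩
Along h;k (path 2):
  e0=[1,0,0] h-->[1,0,0] k-->[0,1]
  e1=[0,1,0] h-->[1,0,1] k-->[1,0]
  e2=[0,0,1] h-->[1,1,0] k-->[0,0]
  composite₂ = ⟨0 1 0; 1 0 0⟩
Equal? NO — does not commute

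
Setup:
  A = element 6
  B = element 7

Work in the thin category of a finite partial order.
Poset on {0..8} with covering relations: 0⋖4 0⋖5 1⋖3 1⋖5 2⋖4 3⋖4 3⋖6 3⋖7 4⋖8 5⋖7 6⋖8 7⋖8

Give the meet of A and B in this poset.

Common predecessors of 6,7: {1,3}
  1 ⊑ 3
  3 ⊑ 3
glb = 3

Answer: A∧B = 3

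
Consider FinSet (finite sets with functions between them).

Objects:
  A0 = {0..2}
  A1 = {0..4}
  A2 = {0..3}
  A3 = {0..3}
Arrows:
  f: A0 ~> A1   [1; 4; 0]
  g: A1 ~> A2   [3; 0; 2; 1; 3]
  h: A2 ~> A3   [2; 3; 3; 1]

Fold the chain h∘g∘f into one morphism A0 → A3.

  0 f~>1 g~>0 h~>2
  1 f~>4 g~>3 h~>1
  2 f~>0 g~>3 h~>1
result: [2; 1; 1]

Answer: [2; 1; 1]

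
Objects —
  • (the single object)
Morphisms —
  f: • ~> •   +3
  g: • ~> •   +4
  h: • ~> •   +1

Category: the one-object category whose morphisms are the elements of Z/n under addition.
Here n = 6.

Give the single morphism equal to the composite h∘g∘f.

  0 +3≡3 +4≡1 +1≡2  (mod 6)
composite: +2

Answer: +2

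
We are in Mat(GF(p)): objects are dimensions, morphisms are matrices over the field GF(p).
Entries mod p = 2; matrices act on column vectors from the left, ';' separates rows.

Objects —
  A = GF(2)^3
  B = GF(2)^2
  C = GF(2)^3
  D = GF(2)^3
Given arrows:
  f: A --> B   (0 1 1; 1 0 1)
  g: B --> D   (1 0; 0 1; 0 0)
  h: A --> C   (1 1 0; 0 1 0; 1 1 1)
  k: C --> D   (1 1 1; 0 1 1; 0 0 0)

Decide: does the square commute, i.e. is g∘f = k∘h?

Answer: COMMUTES

Derivation:
Path 1 = f;g:
  e0=⟨1,0,0⟩ f-->⟨0,1⟩ g-->⟨0,1,0⟩
  e1=⟨0,1,0⟩ f-->⟨1,0⟩ g-->⟨1,0,0⟩
  e2=⟨0,0,1⟩ f-->⟨1,1⟩ g-->⟨1,1,0⟩
  ⟦path⟧₁ = (0 1 1; 1 0 1; 0 0 0)
Path 2 = h;k:
  e0=⟨1,0,0⟩ h-->⟨1,0,1⟩ k-->⟨0,1,0⟩
  e1=⟨0,1,0⟩ h-->⟨1,1,1⟩ k-->⟨1,0,0⟩
  e2=⟨0,0,1⟩ h-->⟨0,0,1⟩ k-->⟨1,1,0⟩
  ⟦path⟧₂ = (0 1 1; 1 0 1; 0 0 0)
Equal? same morphism ✓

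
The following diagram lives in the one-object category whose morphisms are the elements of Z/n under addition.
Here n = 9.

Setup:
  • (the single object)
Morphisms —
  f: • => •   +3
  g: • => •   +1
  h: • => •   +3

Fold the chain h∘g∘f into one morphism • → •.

  0 +3≡3 +1≡4 +3≡7  (mod 9)
⟦path⟧: +7

Answer: +7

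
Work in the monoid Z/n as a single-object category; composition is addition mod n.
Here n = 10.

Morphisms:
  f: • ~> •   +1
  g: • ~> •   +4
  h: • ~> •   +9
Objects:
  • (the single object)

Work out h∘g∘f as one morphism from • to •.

Answer: +4

Derivation:
  0 +1≡1 +4≡5 +9≡4  (mod 10)
composite: +4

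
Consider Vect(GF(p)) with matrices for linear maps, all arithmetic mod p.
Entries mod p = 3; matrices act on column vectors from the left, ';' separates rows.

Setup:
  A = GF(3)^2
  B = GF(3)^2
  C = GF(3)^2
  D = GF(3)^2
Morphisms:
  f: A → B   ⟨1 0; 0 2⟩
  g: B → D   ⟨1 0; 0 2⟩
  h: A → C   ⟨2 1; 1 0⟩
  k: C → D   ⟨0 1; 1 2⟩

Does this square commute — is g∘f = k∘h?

Answer: DOES NOT COMMUTE

Trace:
Along f;g (path 1):
  e0=(1,0) f→(1,0) g→(1,0)
  e1=(0,1) f→(0,2) g→(0,1)
  composite₁ = ⟨1 0; 0 1⟩
Along h;k (path 2):
  e0=(1,0) h→(2,1) k→(1,1)
  e1=(0,1) h→(1,0) k→(0,1)
  composite₂ = ⟨1 0; 1 1⟩
Equal? NO — does not commute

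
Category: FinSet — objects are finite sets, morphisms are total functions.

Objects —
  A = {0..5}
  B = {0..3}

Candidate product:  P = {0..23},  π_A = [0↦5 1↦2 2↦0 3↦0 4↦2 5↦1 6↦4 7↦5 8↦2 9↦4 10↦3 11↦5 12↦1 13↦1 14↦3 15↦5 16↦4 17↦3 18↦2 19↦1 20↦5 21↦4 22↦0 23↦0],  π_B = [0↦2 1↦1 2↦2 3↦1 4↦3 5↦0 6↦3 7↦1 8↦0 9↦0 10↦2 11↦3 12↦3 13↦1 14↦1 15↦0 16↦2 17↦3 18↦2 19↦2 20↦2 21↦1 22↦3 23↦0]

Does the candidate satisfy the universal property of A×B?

|A|·|B| = 6·4 = 24;  |P| = 24
Check the pairing map k ↦ (π_A(k), π_B(k)):
  0 ↦ (5,2)
  1 ↦ (2,1)
  2 ↦ (0,2)
  3 ↦ (0,1)
  4 ↦ (2,3)
  5 ↦ (1,0)
  6 ↦ (4,3)
  7 ↦ (5,1)
  8 ↦ (2,0)
  9 ↦ (4,0)
  10 ↦ (3,2)
  11 ↦ (5,3)
  12 ↦ (1,3)
  13 ↦ (1,1)
  14 ↦ (3,1)
  15 ↦ (5,0)
  16 ↦ (4,2)
  17 ↦ (3,3)
  18 ↦ (2,2)
  19 ↦ (1,2)
  20 ↦ (5,2)  ✗ repeats pair of k=0
  21 ↦ (4,1)
  22 ↦ (0,3)
  23 ↦ (0,0)
distinct pairs in image: 23 / 24 needed
  → (5,2) hit at k=0 and k=20

Answer: NOT A VALID PRODUCT — duplicate pair at indices 0,20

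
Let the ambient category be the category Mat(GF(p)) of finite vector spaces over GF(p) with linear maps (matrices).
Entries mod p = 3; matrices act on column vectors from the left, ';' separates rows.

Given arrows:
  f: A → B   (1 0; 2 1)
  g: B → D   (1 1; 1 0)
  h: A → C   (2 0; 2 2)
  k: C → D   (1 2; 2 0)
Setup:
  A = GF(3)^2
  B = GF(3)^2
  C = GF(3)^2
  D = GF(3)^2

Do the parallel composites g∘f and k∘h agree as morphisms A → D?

Answer: COMMUTES

Work:
1) trace f;g:
  e0=⟨1,0⟩ f→⟨1,2⟩ g→⟨0,1⟩
  e1=⟨0,1⟩ f→⟨0,1⟩ g→⟨1,0⟩
  ⟦path⟧₁ = (0 1; 1 0)
2) trace h;k:
  e0=⟨1,0⟩ h→⟨2,2⟩ k→⟨0,1⟩
  e1=⟨0,1⟩ h→⟨0,2⟩ k→⟨1,0⟩
  ⟦path⟧₂ = (0 1; 1 0)
Equal? YES — commutes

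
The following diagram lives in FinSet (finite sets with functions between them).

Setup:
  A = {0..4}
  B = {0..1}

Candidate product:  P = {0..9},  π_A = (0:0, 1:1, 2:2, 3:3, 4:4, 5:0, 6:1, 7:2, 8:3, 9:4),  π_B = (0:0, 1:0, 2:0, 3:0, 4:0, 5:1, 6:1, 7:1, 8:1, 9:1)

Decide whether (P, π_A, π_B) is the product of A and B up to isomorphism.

Answer: VALID PRODUCT

Trace:
|A|·|B| = 5·2 = 10;  |P| = 10
Check the pairing map k ↦ (π_A(k), π_B(k)):
  0 : (0,0)
  1 : (1,0)
  2 : (2,0)
  3 : (3,0)
  4 : (4,0)
  5 : (0,1)
  6 : (1,1)
  7 : (2,1)
  8 : (3,1)
  9 : (4,1)
distinct pairs in image: 10 / 10 needed
  → bijection onto A×B; projections well-typed.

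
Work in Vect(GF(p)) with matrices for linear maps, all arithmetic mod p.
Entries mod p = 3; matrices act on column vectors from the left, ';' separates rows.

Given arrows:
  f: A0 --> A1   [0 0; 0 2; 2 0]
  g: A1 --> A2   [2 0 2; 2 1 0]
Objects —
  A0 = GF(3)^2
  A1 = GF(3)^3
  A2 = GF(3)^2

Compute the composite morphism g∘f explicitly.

  e0=⟨1,0⟩ f-->⟨0,0,2⟩ g-->⟨1,0⟩
  e1=⟨0,1⟩ f-->⟨0,2,0⟩ g-->⟨0,2⟩
composite: [1 0; 0 2]

Answer: [1 0; 0 2]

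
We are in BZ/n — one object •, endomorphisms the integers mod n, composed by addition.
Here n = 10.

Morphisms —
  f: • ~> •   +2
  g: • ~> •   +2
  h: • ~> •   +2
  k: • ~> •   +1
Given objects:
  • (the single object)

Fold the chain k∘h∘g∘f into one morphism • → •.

  0 +2≡2 +2≡4 +2≡6 +1≡7  (mod 10)
⟦path⟧: +7

Answer: +7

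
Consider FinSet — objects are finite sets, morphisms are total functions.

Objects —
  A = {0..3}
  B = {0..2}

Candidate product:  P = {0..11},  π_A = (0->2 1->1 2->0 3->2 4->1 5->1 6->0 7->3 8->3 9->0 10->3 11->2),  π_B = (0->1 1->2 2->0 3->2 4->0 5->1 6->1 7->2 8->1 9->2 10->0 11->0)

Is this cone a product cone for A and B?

|A|·|B| = 4·3 = 12;  |P| = 12
Check the pairing map k ↦ (π_A(k), π_B(k)):
  0 -> (2,1)
  1 -> (1,2)
  2 -> (0,0)
  3 -> (2,2)
  4 -> (1,0)
  5 -> (1,1)
  6 -> (0,1)
  7 -> (3,2)
  8 -> (3,1)
  9 -> (0,2)
  10 -> (3,0)
  11 -> (2,0)
distinct pairs in image: 12 / 12 needed
  → bijection onto A×B; projections well-typed.

Answer: VALID PRODUCT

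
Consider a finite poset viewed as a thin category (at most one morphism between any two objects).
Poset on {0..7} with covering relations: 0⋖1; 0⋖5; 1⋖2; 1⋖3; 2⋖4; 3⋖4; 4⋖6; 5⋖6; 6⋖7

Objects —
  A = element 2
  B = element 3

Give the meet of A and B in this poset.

Answer: A∧B = 1

Derivation:
Lower bounds of A=2 and B=3: {0,1}
  0 ⊑ 1
  1 ⊑ 1
glb = 1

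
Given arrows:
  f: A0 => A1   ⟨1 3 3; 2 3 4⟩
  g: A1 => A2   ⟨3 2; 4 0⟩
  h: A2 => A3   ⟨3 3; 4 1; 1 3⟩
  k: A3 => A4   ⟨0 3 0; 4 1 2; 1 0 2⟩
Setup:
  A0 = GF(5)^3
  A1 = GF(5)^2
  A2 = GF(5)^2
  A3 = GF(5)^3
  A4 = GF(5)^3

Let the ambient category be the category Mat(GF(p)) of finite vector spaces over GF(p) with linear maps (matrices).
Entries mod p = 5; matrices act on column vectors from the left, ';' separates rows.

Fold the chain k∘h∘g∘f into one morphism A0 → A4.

  e0=[1,0,0] f=>[1,2] g=>[2,4] h=>[3,2,4] k=>[1,2,1]
  e1=[0,1,0] f=>[3,3] g=>[0,2] h=>[1,2,1] k=>[1,3,3]
  e2=[0,0,1] f=>[3,4] g=>[2,2] h=>[2,0,3] k=>[0,4,3]
result: ⟨1 1 0; 2 3 4; 1 3 3⟩

Answer: ⟨1 1 0; 2 3 4; 1 3 3⟩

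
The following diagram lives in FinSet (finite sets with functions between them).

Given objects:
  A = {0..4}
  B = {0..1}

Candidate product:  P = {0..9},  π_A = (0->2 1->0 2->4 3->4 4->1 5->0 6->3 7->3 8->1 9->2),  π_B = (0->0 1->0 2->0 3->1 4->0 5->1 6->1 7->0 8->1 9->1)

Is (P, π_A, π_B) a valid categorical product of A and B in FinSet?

Answer: VALID PRODUCT

Derivation:
|A|·|B| = 5·2 = 10;  |P| = 10
Check the pairing map k ↦ (π_A(k), π_B(k)):
  0 -> (2,0)
  1 -> (0,0)
  2 -> (4,0)
  3 -> (4,1)
  4 -> (1,0)
  5 -> (0,1)
  6 -> (3,1)
  7 -> (3,0)
  8 -> (1,1)
  9 -> (2,1)
distinct pairs in image: 10 / 10 needed
  → bijection onto A×B; projections well-typed.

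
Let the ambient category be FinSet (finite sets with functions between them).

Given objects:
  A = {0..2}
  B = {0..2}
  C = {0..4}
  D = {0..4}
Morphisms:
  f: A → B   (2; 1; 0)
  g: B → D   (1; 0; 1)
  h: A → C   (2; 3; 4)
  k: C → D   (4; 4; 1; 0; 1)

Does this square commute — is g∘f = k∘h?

Along f;g (path 1):
  0 f→2 g→1
  1 f→1 g→0
  2 f→0 g→1
  result₁ = (1; 0; 1)
Along h;k (path 2):
  0 h→2 k→1
  1 h→3 k→0
  2 h→4 k→1
  result₂ = (1; 0; 1)
Equal? YES — commutes

Answer: COMMUTES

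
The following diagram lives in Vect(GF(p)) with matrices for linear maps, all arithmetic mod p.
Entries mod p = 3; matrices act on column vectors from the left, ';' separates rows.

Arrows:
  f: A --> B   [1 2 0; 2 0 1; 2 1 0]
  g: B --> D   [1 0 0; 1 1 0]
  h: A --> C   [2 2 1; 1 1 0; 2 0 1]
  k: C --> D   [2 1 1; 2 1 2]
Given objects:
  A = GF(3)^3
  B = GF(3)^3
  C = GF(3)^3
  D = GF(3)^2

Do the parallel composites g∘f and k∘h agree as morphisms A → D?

Answer: COMMUTES

Derivation:
Path 1 = f;g:
  e0=(1,0,0) f-->(1,2,2) g-->(1,0)
  e1=(0,1,0) f-->(2,0,1) g-->(2,2)
  e2=(0,0,1) f-->(0,1,0) g-->(0,1)
  composite₁ = [1 2 0; 0 2 1]
Path 2 = h;k:
  e0=(1,0,0) h-->(2,1,2) k-->(1,0)
  e1=(0,1,0) h-->(2,1,0) k-->(2,2)
  e2=(0,0,1) h-->(1,0,1) k-->(0,1)
  composite₂ = [1 2 0; 0 2 1]
Equal? equal; square commutes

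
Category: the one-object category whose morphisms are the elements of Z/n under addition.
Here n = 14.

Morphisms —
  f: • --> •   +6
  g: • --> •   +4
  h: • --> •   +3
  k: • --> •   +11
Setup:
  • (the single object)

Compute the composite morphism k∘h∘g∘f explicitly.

  0 +6≡6 +4≡10 +3≡13 +11≡10  (mod 14)
⟦path⟧: +10

Answer: +10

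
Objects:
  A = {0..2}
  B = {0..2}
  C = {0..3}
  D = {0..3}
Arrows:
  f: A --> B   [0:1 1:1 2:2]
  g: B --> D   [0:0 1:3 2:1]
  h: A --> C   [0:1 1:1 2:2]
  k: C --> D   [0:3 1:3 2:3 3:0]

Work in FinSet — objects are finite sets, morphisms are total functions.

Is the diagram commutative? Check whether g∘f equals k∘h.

Answer: DOES NOT COMMUTE

Derivation:
Path 1 = f;g:
  0 f-->1 g-->3
  1 f-->1 g-->3
  2 f-->2 g-->1
  ⟦path⟧₁ = [0:3 1:3 2:1]
Path 2 = h;k:
  0 h-->1 k-->3
  1 h-->1 k-->3
  2 h-->2 k-->3
  ⟦path⟧₂ = [0:3 1:3 2:3]
Equal? differ; not commutative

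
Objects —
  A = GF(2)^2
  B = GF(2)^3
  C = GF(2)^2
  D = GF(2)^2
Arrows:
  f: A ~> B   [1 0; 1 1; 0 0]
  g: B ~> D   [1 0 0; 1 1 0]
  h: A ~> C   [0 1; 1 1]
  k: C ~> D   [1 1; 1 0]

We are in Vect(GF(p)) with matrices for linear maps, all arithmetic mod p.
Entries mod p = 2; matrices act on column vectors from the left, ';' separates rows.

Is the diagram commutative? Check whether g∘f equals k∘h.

Path 1 = f;g:
  e0=(1,0) f~>(1,1,0) g~>(1,0)
  e1=(0,1) f~>(0,1,0) g~>(0,1)
  result₁ = [1 0; 0 1]
Path 2 = h;k:
  e0=(1,0) h~>(0,1) k~>(1,0)
  e1=(0,1) h~>(1,1) k~>(0,1)
  result₂ = [1 0; 0 1]
Equal? same morphism ✓

Answer: COMMUTES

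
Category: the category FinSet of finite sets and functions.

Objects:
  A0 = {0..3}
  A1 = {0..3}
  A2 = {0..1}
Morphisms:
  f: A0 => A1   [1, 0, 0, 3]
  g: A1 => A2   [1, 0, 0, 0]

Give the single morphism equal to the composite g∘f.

  0 f=>1 g=>0
  1 f=>0 g=>1
  2 f=>0 g=>1
  3 f=>3 g=>0
composite: [0, 1, 1, 0]

Answer: [0, 1, 1, 0]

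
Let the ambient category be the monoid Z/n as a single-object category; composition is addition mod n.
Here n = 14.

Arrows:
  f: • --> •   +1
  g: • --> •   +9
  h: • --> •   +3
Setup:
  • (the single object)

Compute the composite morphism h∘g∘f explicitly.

Answer: +13

Work:
  0 +1≡1 +9≡10 +3≡13  (mod 14)
result: +13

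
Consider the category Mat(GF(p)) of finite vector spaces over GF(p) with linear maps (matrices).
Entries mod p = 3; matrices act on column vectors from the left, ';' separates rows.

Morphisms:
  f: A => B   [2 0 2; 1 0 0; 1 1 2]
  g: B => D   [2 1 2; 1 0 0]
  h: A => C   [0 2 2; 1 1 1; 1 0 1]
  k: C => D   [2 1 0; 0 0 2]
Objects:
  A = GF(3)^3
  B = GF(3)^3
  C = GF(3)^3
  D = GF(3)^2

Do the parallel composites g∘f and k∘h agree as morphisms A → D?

Answer: COMMUTES

Trace:
Along f;g (path 1):
  e0=[1,0,0] f=>[2,1,1] g=>[1,2]
  e1=[0,1,0] f=>[0,0,1] g=>[2,0]
  e2=[0,0,1] f=>[2,0,2] g=>[2,2]
  result₁ = [1 2 2; 2 0 2]
Along h;k (path 2):
  e0=[1,0,0] h=>[0,1,1] k=>[1,2]
  e1=[0,1,0] h=>[2,1,0] k=>[2,0]
  e2=[0,0,1] h=>[2,1,1] k=>[2,2]
  result₂ = [1 2 2; 2 0 2]
Equal? same morphism ✓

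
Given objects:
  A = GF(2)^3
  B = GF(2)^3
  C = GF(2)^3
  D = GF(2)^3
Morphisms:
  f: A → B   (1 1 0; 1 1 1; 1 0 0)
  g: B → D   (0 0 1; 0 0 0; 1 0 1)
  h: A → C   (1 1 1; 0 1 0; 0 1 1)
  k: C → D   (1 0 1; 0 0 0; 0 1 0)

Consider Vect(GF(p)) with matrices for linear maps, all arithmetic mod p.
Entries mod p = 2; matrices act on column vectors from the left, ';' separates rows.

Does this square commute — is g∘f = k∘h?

Along f;g (path 1):
  e0=(1,0,0) f→(1,1,1) g→(1,0,0)
  e1=(0,1,0) f→(1,1,0) g→(0,0,1)
  e2=(0,0,1) f→(0,1,0) g→(0,0,0)
  result₁ = (1 0 0; 0 0 0; 0 1 0)
Along h;k (path 2):
  e0=(1,0,0) h→(1,0,0) k→(1,0,0)
  e1=(0,1,0) h→(1,1,1) k→(0,0,1)
  e2=(0,0,1) h→(1,0,1) k→(0,0,0)
  result₂ = (1 0 0; 0 0 0; 0 1 0)
Equal? equal; square commutes

Answer: COMMUTES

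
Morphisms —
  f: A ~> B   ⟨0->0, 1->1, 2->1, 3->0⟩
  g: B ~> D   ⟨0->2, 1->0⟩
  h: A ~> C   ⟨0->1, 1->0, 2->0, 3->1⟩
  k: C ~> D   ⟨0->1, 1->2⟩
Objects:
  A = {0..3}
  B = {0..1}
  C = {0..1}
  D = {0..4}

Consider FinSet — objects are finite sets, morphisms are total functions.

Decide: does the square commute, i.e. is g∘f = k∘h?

Answer: DOES NOT COMMUTE

Work:
Along f;g (path 1):
  0 f~>0 g~>2
  1 f~>1 g~>0
  2 f~>1 g~>0
  3 f~>0 g~>2
  result₁ = ⟨0->2, 1->0, 2->0, 3->2⟩
Along h;k (path 2):
  0 h~>1 k~>2
  1 h~>0 k~>1
  2 h~>0 k~>1
  3 h~>1 k~>2
  result₂ = ⟨0->2, 1->1, 2->1, 3->2⟩
Equal? distinct morphisms ✗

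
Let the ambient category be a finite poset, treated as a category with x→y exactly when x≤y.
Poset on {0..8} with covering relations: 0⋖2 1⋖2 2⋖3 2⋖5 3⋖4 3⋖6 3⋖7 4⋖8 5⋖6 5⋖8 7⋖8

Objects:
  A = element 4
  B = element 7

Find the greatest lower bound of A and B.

{x : x<=A ∧ x<=B} = {0,1,2,3}  (A=4, B=7)
  0 <= 3
  1 <= 3
  2 <= 3
  3 <= 3
glb = 3

Answer: A∧B = 3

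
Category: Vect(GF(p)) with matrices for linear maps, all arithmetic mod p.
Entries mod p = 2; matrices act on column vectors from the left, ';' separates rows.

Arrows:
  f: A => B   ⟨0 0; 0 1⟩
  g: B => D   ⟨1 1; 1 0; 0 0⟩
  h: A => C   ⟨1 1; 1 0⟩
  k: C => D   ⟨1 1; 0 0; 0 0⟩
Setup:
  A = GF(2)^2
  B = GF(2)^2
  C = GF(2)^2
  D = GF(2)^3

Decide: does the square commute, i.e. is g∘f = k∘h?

Answer: COMMUTES

Work:
1) trace f;g:
  e0=(1,0) f=>(0,0) g=>(0,0,0)
  e1=(0,1) f=>(0,1) g=>(1,0,0)
  ⟦path⟧₁ = ⟨0 1; 0 0; 0 0⟩
2) trace h;k:
  e0=(1,0) h=>(1,1) k=>(0,0,0)
  e1=(0,1) h=>(1,0) k=>(1,0,0)
  ⟦path⟧₂ = ⟨0 1; 0 0; 0 0⟩
Equal? equal; square commutes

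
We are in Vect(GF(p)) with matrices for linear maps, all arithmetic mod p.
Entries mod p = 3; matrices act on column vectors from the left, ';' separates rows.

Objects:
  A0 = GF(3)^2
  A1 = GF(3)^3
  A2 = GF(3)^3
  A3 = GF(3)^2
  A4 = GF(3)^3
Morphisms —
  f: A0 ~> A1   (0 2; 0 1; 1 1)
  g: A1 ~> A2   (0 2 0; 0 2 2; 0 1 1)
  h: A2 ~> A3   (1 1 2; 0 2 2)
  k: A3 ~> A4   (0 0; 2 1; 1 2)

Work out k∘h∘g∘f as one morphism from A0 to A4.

  e0=⟨1,0⟩ f~>⟨0,0,1⟩ g~>⟨0,2,1⟩ h~>⟨1,0⟩ k~>⟨0,2,1⟩
  e1=⟨0,1⟩ f~>⟨2,1,1⟩ g~>⟨2,1,2⟩ h~>⟨1,0⟩ k~>⟨0,2,1⟩
result: (0 0; 2 2; 1 1)

Answer: (0 0; 2 2; 1 1)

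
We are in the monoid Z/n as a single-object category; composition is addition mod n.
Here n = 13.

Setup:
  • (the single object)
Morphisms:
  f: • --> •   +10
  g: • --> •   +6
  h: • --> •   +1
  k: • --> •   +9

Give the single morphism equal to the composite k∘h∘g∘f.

Answer: +0

Work:
  0 +10≡10 +6≡3 +1≡4 +9≡0  (mod 13)
⟦path⟧: +0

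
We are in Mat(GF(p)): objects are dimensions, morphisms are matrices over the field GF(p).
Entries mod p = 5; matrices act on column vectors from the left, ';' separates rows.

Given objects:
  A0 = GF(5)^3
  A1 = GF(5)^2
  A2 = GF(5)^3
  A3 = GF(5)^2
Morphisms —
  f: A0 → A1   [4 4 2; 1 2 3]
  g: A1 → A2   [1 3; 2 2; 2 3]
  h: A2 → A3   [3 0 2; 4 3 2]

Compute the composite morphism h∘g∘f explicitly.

Answer: [3 3 4; 0 4 0]

Trace:
  e0=[1,0,0] f→[4,1] g→[2,0,1] h→[3,0]
  e1=[0,1,0] f→[4,2] g→[0,2,4] h→[3,4]
  e2=[0,0,1] f→[2,3] g→[1,0,3] h→[4,0]
composite: [3 3 4; 0 4 0]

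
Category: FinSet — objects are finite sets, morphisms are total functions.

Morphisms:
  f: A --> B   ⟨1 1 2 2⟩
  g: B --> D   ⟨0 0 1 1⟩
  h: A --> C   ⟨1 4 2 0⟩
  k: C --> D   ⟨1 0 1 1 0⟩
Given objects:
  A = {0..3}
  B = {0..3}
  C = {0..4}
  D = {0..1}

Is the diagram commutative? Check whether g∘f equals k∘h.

Answer: COMMUTES

Trace:
Path 1 = f;g:
  0 f-->1 g-->0
  1 f-->1 g-->0
  2 f-->2 g-->1
  3 f-->2 g-->1
  result₁ = ⟨0 0 1 1⟩
Path 2 = h;k:
  0 h-->1 k-->0
  1 h-->4 k-->0
  2 h-->2 k-->1
  3 h-->0 k-->1
  result₂ = ⟨0 0 1 1⟩
Equal? YES — commutes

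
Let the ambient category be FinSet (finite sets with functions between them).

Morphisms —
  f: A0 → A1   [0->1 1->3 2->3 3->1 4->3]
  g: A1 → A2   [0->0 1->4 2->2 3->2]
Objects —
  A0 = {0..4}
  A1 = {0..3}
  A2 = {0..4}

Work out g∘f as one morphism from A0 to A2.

  0 f→1 g→4
  1 f→3 g→2
  2 f→3 g→2
  3 f→1 g→4
  4 f→3 g→2
⟦path⟧: [0->4 1->2 2->2 3->4 4->2]

Answer: [0->4 1->2 2->2 3->4 4->2]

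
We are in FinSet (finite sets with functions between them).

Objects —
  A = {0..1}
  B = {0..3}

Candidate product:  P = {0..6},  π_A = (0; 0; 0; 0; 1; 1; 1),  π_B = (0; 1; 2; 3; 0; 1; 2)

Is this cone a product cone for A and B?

Answer: NOT A VALID PRODUCT — |P|=7 ≠ |A|·|B|=8

Derivation:
|A|·|B| = 2·4 = 8;  |P| = 7
  → cardinalities differ; no bijection possible.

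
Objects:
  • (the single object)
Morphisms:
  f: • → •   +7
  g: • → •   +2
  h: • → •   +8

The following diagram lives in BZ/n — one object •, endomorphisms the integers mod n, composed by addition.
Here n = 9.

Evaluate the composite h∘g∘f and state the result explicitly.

Answer: +8

Work:
  0 +7≡7 +2≡0 +8≡8  (mod 9)
composite: +8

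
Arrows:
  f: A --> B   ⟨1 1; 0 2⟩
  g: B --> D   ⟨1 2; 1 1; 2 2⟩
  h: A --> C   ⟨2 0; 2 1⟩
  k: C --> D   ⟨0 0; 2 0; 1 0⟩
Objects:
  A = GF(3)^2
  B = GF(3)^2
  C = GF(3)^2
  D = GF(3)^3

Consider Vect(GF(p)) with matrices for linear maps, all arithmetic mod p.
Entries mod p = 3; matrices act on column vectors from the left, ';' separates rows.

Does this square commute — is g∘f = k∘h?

Along f;g (path 1):
  e0=(1,0) f-->(1,0) g-->(1,1,2)
  e1=(0,1) f-->(1,2) g-->(2,0,0)
  result₁ = ⟨1 2; 1 0; 2 0⟩
Along h;k (path 2):
  e0=(1,0) h-->(2,2) k-->(0,1,2)
  e1=(0,1) h-->(0,1) k-->(0,0,0)
  result₂ = ⟨0 0; 1 0; 2 0⟩
Equal? distinct morphisms ✗

Answer: DOES NOT COMMUTE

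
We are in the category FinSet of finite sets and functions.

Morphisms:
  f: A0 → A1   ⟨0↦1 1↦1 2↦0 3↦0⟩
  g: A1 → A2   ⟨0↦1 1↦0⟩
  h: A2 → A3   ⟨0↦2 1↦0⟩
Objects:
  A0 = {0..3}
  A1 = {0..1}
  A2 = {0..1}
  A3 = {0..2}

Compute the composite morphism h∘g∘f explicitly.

Answer: ⟨0↦2 1↦2 2↦0 3↦0⟩

Derivation:
  0 f→1 g→0 h→2
  1 f→1 g→0 h→2
  2 f→0 g→1 h→0
  3 f→0 g→1 h→0
⟦path⟧: ⟨0↦2 1↦2 2↦0 3↦0⟩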